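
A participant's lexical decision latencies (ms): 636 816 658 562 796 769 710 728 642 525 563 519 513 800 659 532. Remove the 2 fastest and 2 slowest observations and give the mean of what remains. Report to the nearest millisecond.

648 ms

Sorted: 513, 519, 525, 532, 562, 563, 636, 642, 658, 659, 710, 728, 769, 796, 800, 816
Drop lowest 2 (513, 519) and highest 2 (800, 816)
Remaining (n=12): Σ = 7780, mean = 7780/12 = 648.333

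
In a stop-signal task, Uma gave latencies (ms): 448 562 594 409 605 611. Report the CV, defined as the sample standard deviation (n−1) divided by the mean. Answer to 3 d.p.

0.163

n = 6, Σ = 3229, M = 538.1667
Σ(x−M)² = 38270.833; s = √(38270.833/5) = 87.4881
CV = 87.4881 / 538.1667 = 0.16257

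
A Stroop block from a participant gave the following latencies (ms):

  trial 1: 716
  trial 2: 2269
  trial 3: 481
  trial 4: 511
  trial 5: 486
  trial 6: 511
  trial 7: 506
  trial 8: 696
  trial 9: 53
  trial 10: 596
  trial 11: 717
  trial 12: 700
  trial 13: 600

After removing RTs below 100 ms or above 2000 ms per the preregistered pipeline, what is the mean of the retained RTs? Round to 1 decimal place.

592.7 ms

Excluded: 53, 2269
Retained (n=11): Σ = 6520
Mean = 6520/11 = 592.7273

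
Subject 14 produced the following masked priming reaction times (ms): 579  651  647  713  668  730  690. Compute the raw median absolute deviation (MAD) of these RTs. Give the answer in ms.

Sorted: 579, 647, 651, 668, 690, 713, 730 → median = 668
|x − 668|: 89, 17, 21, 45, 0, 62, 22
Sorted deviations: 0, 17, 21, 22, 45, 62, 89 → MAD = 22

22 ms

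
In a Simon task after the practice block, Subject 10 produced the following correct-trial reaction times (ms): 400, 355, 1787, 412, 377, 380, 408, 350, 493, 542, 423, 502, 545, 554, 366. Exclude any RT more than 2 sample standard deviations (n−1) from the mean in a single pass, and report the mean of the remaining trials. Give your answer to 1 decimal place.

436.2 ms

n = 15, ΣRT = 7894, M = 526.267
Σ(x−M)² = 1775924.93; s = √(1775924.93/14) = 356.163
Cutoffs: 526.267 ± 2·356.163 → [-186.1, 1238.6]
Outside: 1787 → excluded.
Retained (n=14): Σ = 6107, mean = 6107/14 = 436.214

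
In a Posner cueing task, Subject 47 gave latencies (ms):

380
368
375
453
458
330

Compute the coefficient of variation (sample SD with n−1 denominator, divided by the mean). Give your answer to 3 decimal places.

0.129

n = 6, Σ = 2364, M = 394.0000
Σ(x−M)² = 12906.000; s = √(12906.000/5) = 50.8055
CV = 50.8055 / 394.0000 = 0.12895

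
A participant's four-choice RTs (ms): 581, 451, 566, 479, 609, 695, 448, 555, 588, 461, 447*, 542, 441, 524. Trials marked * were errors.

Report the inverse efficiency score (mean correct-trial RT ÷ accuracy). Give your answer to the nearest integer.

Correct trials (n=13): 581, 451, 566, 479, 609, 695, 448, 555, 588, 461, 542, 441, 524
Mean correct RT = 6940/13 = 533.8462 ms
Proportion correct = 13/14
IES = 533.8462 / (13/14) = 574.911 ms

575 ms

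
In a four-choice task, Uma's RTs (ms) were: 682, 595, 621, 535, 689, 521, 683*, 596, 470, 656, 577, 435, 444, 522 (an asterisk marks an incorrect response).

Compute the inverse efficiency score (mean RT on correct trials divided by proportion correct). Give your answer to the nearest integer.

Correct trials (n=13): 682, 595, 621, 535, 689, 521, 596, 470, 656, 577, 435, 444, 522
Mean correct RT = 7343/13 = 564.8462 ms
Proportion correct = 13/14
IES = 564.8462 / (13/14) = 608.296 ms

608 ms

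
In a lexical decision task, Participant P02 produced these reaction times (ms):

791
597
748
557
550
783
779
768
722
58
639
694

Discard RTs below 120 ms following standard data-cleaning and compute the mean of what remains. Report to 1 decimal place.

Excluded: 58
Retained (n=11): Σ = 7628
Mean = 7628/11 = 693.4545

693.5 ms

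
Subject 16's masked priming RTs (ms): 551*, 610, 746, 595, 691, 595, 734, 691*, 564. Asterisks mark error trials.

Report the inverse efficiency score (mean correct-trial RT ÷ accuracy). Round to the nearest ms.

833 ms

Correct trials (n=7): 610, 746, 595, 691, 595, 734, 564
Mean correct RT = 4535/7 = 647.8571 ms
Proportion correct = 7/9
IES = 647.8571 / (7/9) = 832.959 ms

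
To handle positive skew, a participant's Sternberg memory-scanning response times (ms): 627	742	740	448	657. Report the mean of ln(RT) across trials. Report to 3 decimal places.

6.450

ln(RT): 6.4409, 6.6093, 6.6067, 6.1048, 6.4877
Σ ln(RT) = 32.2494
Mean = 32.2494/5 = 6.44988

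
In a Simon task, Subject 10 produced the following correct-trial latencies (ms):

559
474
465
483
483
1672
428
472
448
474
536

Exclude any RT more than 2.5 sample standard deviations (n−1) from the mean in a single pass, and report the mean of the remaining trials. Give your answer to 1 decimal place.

n = 11, ΣRT = 6494, M = 590.364
Σ(x−M)² = 1300366.55; s = √(1300366.55/10) = 360.606
Cutoffs: 590.364 ± 2.5·360.606 → [-311.2, 1491.9]
Outside: 1672 → excluded.
Retained (n=10): Σ = 4822, mean = 4822/10 = 482.200

482.2 ms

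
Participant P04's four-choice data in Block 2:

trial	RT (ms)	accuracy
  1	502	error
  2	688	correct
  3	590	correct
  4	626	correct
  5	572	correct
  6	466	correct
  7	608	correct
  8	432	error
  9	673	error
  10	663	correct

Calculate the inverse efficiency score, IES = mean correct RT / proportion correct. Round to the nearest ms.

Correct trials (n=7): 688, 590, 626, 572, 466, 608, 663
Mean correct RT = 4213/7 = 601.8571 ms
Proportion correct = 7/10
IES = 601.8571 / (7/10) = 859.796 ms

860 ms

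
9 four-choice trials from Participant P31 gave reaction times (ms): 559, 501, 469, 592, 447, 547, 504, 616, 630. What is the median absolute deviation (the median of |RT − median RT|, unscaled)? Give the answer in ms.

46 ms

Sorted: 447, 469, 501, 504, 547, 559, 592, 616, 630 → median = 547
|x − 547|: 12, 46, 78, 45, 100, 0, 43, 69, 83
Sorted deviations: 0, 12, 43, 45, 46, 69, 78, 83, 100 → MAD = 46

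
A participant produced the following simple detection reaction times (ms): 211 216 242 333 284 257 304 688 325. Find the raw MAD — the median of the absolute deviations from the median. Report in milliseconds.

Sorted: 211, 216, 242, 257, 284, 304, 325, 333, 688 → median = 284
|x − 284|: 73, 68, 42, 49, 0, 27, 20, 404, 41
Sorted deviations: 0, 20, 27, 41, 42, 49, 68, 73, 404 → MAD = 42

42 ms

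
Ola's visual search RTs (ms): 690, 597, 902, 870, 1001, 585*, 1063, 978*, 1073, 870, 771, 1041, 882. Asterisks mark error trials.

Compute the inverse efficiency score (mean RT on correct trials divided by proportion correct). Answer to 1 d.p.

1048.6 ms

Correct trials (n=11): 690, 597, 902, 870, 1001, 1063, 1073, 870, 771, 1041, 882
Mean correct RT = 9760/11 = 887.2727 ms
Proportion correct = 11/13
IES = 887.2727 / (11/13) = 1048.595 ms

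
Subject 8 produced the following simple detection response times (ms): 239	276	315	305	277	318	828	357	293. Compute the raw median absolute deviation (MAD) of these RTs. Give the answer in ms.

Sorted: 239, 276, 277, 293, 305, 315, 318, 357, 828 → median = 305
|x − 305|: 66, 29, 10, 0, 28, 13, 523, 52, 12
Sorted deviations: 0, 10, 12, 13, 28, 29, 52, 66, 523 → MAD = 28

28 ms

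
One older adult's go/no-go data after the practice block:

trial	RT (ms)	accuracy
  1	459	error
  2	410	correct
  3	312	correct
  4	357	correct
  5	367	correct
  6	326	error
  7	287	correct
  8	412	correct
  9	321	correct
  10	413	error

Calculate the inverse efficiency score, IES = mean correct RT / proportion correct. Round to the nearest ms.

Correct trials (n=7): 410, 312, 357, 367, 287, 412, 321
Mean correct RT = 2466/7 = 352.2857 ms
Proportion correct = 7/10
IES = 352.2857 / (7/10) = 503.265 ms

503 ms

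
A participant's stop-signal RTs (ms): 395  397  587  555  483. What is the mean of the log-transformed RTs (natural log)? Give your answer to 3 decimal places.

6.167

ln(RT): 5.9789, 5.9839, 6.3750, 6.3190, 6.1800
Σ ln(RT) = 30.8368
Mean = 30.8368/5 = 6.16737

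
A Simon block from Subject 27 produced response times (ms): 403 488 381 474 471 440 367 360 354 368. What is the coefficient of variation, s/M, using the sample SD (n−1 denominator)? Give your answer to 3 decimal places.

0.128

n = 10, Σ = 4106, M = 410.6000
Σ(x−M)² = 24936.400; s = √(24936.400/9) = 52.6375
CV = 52.6375 / 410.6000 = 0.12820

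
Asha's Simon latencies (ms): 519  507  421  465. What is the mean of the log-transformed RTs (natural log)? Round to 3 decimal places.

ln(RT): 6.2519, 6.2285, 6.0426, 6.1420
Σ ln(RT) = 24.6651
Mean = 24.6651/4 = 6.16627

6.166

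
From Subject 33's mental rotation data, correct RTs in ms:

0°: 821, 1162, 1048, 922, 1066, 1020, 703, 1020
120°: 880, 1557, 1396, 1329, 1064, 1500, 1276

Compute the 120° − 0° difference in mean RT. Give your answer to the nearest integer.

316 ms

M(0°) = 7762/8 = 970.250
M(120°) = 9002/7 = 1286.000
Difference = 1286.000 − 970.250 = 315.750 ms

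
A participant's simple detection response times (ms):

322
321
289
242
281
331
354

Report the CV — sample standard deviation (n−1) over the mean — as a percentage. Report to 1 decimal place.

n = 7, Σ = 2140, M = 305.7143
Σ(x−M)² = 8419.429; s = √(8419.429/6) = 37.4598
CV = 37.4598 / 305.7143 = 0.12253 = 12.253%

12.3%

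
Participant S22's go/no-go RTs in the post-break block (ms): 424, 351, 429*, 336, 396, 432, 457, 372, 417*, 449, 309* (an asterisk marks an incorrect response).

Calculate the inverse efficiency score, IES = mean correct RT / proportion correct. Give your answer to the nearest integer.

Correct trials (n=8): 424, 351, 336, 396, 432, 457, 372, 449
Mean correct RT = 3217/8 = 402.1250 ms
Proportion correct = 8/11
IES = 402.1250 / (8/11) = 552.922 ms

553 ms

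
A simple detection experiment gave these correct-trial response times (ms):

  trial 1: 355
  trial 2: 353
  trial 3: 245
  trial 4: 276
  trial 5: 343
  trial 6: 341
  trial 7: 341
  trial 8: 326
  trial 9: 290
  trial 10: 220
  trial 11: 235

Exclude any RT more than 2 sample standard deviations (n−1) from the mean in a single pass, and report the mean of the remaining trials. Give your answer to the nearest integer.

302 ms

n = 11, ΣRT = 3325, M = 302.273
Σ(x−M)² = 25990.18; s = √(25990.18/10) = 50.981
Cutoffs: 302.273 ± 2·50.981 → [200.3, 404.2]
No RTs fall outside the cutoffs; all 11 retained. Mean = 3325/11 = 302.273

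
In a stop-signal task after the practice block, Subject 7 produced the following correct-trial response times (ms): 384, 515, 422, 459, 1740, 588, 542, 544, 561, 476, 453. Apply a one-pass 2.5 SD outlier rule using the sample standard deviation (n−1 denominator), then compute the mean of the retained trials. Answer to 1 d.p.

n = 11, ΣRT = 6684, M = 607.636
Σ(x−M)² = 1449554.55; s = √(1449554.55/10) = 380.730
Cutoffs: 607.636 ± 2.5·380.730 → [-344.2, 1559.5]
Outside: 1740 → excluded.
Retained (n=10): Σ = 4944, mean = 4944/10 = 494.400

494.4 ms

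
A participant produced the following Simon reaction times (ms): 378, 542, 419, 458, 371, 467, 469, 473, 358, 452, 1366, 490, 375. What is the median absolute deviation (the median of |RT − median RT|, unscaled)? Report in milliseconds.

Sorted: 358, 371, 375, 378, 419, 452, 458, 467, 469, 473, 490, 542, 1366 → median = 458
|x − 458|: 80, 84, 39, 0, 87, 9, 11, 15, 100, 6, 908, 32, 83
Sorted deviations: 0, 6, 9, 11, 15, 32, 39, 80, 83, 84, 87, 100, 908 → MAD = 39

39 ms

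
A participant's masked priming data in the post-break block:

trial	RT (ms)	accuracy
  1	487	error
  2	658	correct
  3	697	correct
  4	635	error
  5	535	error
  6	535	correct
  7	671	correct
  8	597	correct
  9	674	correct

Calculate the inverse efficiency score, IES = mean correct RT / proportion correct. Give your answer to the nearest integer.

Correct trials (n=6): 658, 697, 535, 671, 597, 674
Mean correct RT = 3832/6 = 638.6667 ms
Proportion correct = 6/9
IES = 638.6667 / (6/9) = 958.000 ms

958 ms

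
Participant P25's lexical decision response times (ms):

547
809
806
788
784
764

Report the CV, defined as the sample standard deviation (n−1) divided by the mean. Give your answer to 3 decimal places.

0.134

n = 6, Σ = 4498, M = 749.6667
Σ(x−M)² = 50621.333; s = √(50621.333/5) = 100.6194
CV = 100.6194 / 749.6667 = 0.13422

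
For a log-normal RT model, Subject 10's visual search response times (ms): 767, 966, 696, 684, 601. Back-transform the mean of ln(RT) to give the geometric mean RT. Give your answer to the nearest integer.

733 ms

ln(RT): 6.6425, 6.8732, 6.5453, 6.5280, 6.3986
Mean ln(RT) = 32.9876/5 = 6.59751
Geometric mean = exp(6.59751) = 733.27 ms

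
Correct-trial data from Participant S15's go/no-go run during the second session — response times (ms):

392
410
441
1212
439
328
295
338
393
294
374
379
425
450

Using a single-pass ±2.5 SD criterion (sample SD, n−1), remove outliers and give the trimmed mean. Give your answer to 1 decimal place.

n = 14, ΣRT = 6170, M = 440.714
Σ(x−M)² = 675082.86; s = √(675082.86/13) = 227.880
Cutoffs: 440.714 ± 2.5·227.880 → [-129.0, 1010.4]
Outside: 1212 → excluded.
Retained (n=13): Σ = 4958, mean = 4958/13 = 381.385

381.4 ms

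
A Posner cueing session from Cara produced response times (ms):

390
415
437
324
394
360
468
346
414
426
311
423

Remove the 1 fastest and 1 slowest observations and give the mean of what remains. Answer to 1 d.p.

392.9 ms

Sorted: 311, 324, 346, 360, 390, 394, 414, 415, 423, 426, 437, 468
Drop lowest 1 (311) and highest 1 (468)
Remaining (n=10): Σ = 3929, mean = 3929/10 = 392.900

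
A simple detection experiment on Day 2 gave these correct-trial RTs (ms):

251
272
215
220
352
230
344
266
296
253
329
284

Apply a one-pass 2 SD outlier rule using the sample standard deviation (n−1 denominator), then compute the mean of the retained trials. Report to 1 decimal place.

n = 12, ΣRT = 3312, M = 276.000
Σ(x−M)² = 23916.00; s = √(23916.00/11) = 46.628
Cutoffs: 276.000 ± 2·46.628 → [182.7, 369.3]
No RTs fall outside the cutoffs; all 12 retained. Mean = 3312/12 = 276.000

276.0 ms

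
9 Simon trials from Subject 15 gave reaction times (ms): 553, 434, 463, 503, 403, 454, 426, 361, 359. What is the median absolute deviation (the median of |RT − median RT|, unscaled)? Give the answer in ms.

31 ms

Sorted: 359, 361, 403, 426, 434, 454, 463, 503, 553 → median = 434
|x − 434|: 119, 0, 29, 69, 31, 20, 8, 73, 75
Sorted deviations: 0, 8, 20, 29, 31, 69, 73, 75, 119 → MAD = 31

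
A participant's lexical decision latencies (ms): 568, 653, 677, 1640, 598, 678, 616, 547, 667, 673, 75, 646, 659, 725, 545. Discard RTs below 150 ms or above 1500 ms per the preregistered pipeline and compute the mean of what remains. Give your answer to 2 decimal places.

634.77 ms

Excluded: 75, 1640
Retained (n=13): Σ = 8252
Mean = 8252/13 = 634.7692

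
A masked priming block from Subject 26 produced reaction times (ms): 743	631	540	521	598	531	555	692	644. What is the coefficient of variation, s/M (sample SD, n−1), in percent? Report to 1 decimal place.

n = 9, Σ = 5455, M = 606.1111
Σ(x−M)² = 48104.889; s = √(48104.889/8) = 77.5443
CV = 77.5443 / 606.1111 = 0.12794 = 12.794%

12.8%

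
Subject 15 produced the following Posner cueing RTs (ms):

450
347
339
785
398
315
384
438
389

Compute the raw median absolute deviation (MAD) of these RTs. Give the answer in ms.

Sorted: 315, 339, 347, 384, 389, 398, 438, 450, 785 → median = 389
|x − 389|: 61, 42, 50, 396, 9, 74, 5, 49, 0
Sorted deviations: 0, 5, 9, 42, 49, 50, 61, 74, 396 → MAD = 49

49 ms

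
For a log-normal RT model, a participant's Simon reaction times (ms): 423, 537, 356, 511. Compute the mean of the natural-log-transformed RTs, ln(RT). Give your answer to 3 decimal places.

6.111

ln(RT): 6.0474, 6.2860, 5.8749, 6.2364
Σ ln(RT) = 24.4447
Mean = 24.4447/4 = 6.11117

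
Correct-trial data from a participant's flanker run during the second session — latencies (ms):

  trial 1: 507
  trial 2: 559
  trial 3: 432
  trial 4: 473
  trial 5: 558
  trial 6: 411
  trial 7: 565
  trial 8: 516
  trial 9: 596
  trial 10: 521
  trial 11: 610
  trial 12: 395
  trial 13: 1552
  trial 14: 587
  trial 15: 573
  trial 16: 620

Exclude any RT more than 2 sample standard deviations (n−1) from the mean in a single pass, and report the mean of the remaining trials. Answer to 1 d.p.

n = 16, ΣRT = 9475, M = 592.188
Σ(x−M)² = 1055456.44; s = √(1055456.44/15) = 265.262
Cutoffs: 592.188 ± 2·265.262 → [61.7, 1122.7]
Outside: 1552 → excluded.
Retained (n=15): Σ = 7923, mean = 7923/15 = 528.200

528.2 ms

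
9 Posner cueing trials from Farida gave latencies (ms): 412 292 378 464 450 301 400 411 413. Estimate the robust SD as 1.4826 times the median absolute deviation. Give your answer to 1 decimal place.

Sorted: 292, 301, 378, 400, 411, 412, 413, 450, 464 → median = 411
|x − 411| sorted: 0, 1, 2, 11, 33, 39, 53, 110, 119 → MAD = 33
Robust SD ≈ 1.4826 × 33 = 48.926

48.9 ms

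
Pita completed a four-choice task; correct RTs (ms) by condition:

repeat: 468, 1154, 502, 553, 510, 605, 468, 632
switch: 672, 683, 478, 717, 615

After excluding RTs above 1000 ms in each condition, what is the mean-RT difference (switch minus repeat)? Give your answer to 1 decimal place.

99.0 ms

repeat: exclude 1154
M(repeat) = 3738/7 = 534.000
M(switch) = 3165/5 = 633.000
Difference = 633.000 − 534.000 = 99.000 ms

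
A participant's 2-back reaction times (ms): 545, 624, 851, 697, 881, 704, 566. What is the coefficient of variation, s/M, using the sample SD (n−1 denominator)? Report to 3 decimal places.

0.189

n = 7, Σ = 4868, M = 695.4286
Σ(x−M)² = 103197.714; s = √(103197.714/6) = 131.1473
CV = 131.1473 / 695.4286 = 0.18858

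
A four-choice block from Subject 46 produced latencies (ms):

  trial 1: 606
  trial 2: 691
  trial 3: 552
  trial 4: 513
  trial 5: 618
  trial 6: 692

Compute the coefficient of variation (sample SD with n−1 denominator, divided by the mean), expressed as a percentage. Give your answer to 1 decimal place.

n = 6, Σ = 3672, M = 612.0000
Σ(x−M)² = 26114.000; s = √(26114.000/5) = 72.2689
CV = 72.2689 / 612.0000 = 0.11809 = 11.809%

11.8%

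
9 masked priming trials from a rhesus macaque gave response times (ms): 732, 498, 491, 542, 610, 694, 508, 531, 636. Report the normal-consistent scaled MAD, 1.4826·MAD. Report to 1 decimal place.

75.6 ms

Sorted: 491, 498, 508, 531, 542, 610, 636, 694, 732 → median = 542
|x − 542| sorted: 0, 11, 34, 44, 51, 68, 94, 152, 190 → MAD = 51
Robust SD ≈ 1.4826 × 51 = 75.613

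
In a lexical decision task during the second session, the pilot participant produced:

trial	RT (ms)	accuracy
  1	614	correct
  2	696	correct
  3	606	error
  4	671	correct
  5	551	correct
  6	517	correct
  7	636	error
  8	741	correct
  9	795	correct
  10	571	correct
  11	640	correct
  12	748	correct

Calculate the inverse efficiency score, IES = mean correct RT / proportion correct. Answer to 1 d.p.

Correct trials (n=10): 614, 696, 671, 551, 517, 741, 795, 571, 640, 748
Mean correct RT = 6544/10 = 654.4000 ms
Proportion correct = 10/12
IES = 654.4000 / (10/12) = 785.280 ms

785.3 ms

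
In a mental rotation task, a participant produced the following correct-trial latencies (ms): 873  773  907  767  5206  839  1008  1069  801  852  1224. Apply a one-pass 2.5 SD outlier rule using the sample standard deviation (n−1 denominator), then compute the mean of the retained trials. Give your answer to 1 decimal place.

n = 11, ΣRT = 14319, M = 1301.727
Σ(x−M)² = 16962026.18; s = √(16962026.18/10) = 1302.383
Cutoffs: 1301.727 ± 2.5·1302.383 → [-1954.2, 4557.7]
Outside: 5206 → excluded.
Retained (n=10): Σ = 9113, mean = 9113/10 = 911.300

911.3 ms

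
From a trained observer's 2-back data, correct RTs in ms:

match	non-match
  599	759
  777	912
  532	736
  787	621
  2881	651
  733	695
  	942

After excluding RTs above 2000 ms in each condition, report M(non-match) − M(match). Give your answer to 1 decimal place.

73.8 ms

match: exclude 2881
M(match) = 3428/5 = 685.600
M(non-match) = 5316/7 = 759.429
Difference = 759.429 − 685.600 = 73.829 ms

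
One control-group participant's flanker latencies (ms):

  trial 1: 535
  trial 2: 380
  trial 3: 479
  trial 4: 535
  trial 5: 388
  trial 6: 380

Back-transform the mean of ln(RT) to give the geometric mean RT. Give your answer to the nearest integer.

ln(RT): 6.2823, 5.9402, 6.1717, 6.2823, 5.9610, 5.9402
Mean ln(RT) = 36.5776/6 = 6.09626
Geometric mean = exp(6.09626) = 444.20 ms

444 ms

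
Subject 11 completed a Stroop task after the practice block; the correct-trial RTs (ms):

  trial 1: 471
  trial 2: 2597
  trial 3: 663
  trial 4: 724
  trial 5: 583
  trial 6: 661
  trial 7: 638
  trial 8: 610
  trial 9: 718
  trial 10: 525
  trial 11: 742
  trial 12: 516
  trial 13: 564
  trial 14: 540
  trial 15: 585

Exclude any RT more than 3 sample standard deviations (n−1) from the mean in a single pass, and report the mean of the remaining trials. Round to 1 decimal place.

n = 15, ΣRT = 11137, M = 742.467
Σ(x−M)² = 3776987.73; s = √(3776987.73/14) = 519.408
Cutoffs: 742.467 ± 3·519.408 → [-815.8, 2300.7]
Outside: 2597 → excluded.
Retained (n=14): Σ = 8540, mean = 8540/14 = 610.000

610.0 ms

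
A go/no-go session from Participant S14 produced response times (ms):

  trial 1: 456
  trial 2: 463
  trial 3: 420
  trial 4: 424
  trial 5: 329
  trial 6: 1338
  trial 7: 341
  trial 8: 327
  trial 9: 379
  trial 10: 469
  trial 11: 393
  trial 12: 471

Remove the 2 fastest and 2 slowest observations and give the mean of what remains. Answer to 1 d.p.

418.1 ms

Sorted: 327, 329, 341, 379, 393, 420, 424, 456, 463, 469, 471, 1338
Drop lowest 2 (327, 329) and highest 2 (471, 1338)
Remaining (n=8): Σ = 3345, mean = 3345/8 = 418.125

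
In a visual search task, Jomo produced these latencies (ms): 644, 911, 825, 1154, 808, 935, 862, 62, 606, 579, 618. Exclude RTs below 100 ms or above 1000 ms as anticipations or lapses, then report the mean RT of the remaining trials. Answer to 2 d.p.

754.22 ms

Excluded: 62, 1154
Retained (n=9): Σ = 6788
Mean = 6788/9 = 754.2222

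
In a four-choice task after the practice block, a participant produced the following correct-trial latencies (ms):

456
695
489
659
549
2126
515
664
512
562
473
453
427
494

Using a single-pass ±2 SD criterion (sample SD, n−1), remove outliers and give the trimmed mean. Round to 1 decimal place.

n = 14, ΣRT = 9074, M = 648.143
Σ(x−M)² = 2443803.71; s = √(2443803.71/13) = 433.572
Cutoffs: 648.143 ± 2·433.572 → [-219.0, 1515.3]
Outside: 2126 → excluded.
Retained (n=13): Σ = 6948, mean = 6948/13 = 534.462

534.5 ms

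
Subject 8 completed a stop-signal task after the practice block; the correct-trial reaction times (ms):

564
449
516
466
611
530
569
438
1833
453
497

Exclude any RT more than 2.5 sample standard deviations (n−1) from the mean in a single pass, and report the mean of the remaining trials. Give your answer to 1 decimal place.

509.3 ms

n = 11, ΣRT = 6926, M = 629.636
Σ(x−M)² = 1624180.55; s = √(1624180.55/10) = 403.011
Cutoffs: 629.636 ± 2.5·403.011 → [-377.9, 1637.2]
Outside: 1833 → excluded.
Retained (n=10): Σ = 5093, mean = 5093/10 = 509.300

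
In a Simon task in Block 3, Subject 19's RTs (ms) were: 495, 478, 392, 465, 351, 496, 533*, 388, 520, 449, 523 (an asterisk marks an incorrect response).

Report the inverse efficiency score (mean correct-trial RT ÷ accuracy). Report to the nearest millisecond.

501 ms

Correct trials (n=10): 495, 478, 392, 465, 351, 496, 388, 520, 449, 523
Mean correct RT = 4557/10 = 455.7000 ms
Proportion correct = 10/11
IES = 455.7000 / (10/11) = 501.270 ms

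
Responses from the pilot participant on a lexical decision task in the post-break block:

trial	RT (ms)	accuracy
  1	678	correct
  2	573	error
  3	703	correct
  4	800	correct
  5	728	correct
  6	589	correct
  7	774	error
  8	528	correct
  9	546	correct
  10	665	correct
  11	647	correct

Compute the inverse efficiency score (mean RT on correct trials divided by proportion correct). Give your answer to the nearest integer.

Correct trials (n=9): 678, 703, 800, 728, 589, 528, 546, 665, 647
Mean correct RT = 5884/9 = 653.7778 ms
Proportion correct = 9/11
IES = 653.7778 / (9/11) = 799.062 ms

799 ms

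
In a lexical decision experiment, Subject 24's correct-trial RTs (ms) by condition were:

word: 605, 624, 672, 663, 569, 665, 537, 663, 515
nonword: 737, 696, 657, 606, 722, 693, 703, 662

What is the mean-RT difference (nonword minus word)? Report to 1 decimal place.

71.9 ms

M(word) = 5513/9 = 612.556
M(nonword) = 5476/8 = 684.500
Difference = 684.500 − 612.556 = 71.944 ms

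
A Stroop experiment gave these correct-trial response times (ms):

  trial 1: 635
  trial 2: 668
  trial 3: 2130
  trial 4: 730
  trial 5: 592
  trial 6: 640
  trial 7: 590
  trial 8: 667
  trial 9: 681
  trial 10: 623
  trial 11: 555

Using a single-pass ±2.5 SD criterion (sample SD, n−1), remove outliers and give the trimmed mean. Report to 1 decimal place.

n = 11, ΣRT = 8511, M = 773.727
Σ(x−M)² = 2047024.18; s = √(2047024.18/10) = 452.441
Cutoffs: 773.727 ± 2.5·452.441 → [-357.4, 1904.8]
Outside: 2130 → excluded.
Retained (n=10): Σ = 6381, mean = 6381/10 = 638.100

638.1 ms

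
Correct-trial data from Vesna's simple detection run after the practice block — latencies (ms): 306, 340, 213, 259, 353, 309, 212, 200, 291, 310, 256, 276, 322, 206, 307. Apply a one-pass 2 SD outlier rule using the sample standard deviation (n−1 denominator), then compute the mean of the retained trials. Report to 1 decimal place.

277.3 ms

n = 15, ΣRT = 4160, M = 277.333
Σ(x−M)² = 35875.33; s = √(35875.33/14) = 50.621
Cutoffs: 277.333 ± 2·50.621 → [176.1, 378.6]
No RTs fall outside the cutoffs; all 15 retained. Mean = 4160/15 = 277.333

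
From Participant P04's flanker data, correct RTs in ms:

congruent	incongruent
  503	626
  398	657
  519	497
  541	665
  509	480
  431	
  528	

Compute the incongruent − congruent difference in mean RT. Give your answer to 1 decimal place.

95.1 ms

M(congruent) = 3429/7 = 489.857
M(incongruent) = 2925/5 = 585.000
Difference = 585.000 − 489.857 = 95.143 ms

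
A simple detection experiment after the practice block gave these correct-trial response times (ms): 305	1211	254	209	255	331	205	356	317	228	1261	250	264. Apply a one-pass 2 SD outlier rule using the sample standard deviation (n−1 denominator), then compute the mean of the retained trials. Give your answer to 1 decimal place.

270.4 ms

n = 13, ΣRT = 5446, M = 418.923
Σ(x−M)² = 1604424.92; s = √(1604424.92/12) = 365.653
Cutoffs: 418.923 ± 2·365.653 → [-312.4, 1150.2]
Outside: 1211, 1261 → excluded.
Retained (n=11): Σ = 2974, mean = 2974/11 = 270.364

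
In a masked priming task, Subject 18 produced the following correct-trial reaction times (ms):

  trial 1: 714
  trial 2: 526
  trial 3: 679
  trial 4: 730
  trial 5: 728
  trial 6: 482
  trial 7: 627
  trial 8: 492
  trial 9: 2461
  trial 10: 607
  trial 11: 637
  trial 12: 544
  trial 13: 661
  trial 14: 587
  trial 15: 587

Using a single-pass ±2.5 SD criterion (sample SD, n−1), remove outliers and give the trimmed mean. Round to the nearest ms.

614 ms

n = 15, ΣRT = 11062, M = 737.467
Σ(x−M)² = 3272791.73; s = √(3272791.73/14) = 483.499
Cutoffs: 737.467 ± 2.5·483.499 → [-471.3, 1946.2]
Outside: 2461 → excluded.
Retained (n=14): Σ = 8601, mean = 8601/14 = 614.357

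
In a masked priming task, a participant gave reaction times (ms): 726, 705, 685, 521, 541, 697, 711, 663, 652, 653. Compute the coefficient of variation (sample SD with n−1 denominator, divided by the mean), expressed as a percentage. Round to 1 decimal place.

10.7%

n = 10, Σ = 6554, M = 655.4000
Σ(x−M)² = 44368.400; s = √(44368.400/9) = 70.2127
CV = 70.2127 / 655.4000 = 0.10713 = 10.713%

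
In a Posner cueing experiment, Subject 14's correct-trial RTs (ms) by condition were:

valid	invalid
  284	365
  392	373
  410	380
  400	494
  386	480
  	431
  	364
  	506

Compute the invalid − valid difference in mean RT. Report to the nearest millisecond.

50 ms

M(valid) = 1872/5 = 374.400
M(invalid) = 3393/8 = 424.125
Difference = 424.125 − 374.400 = 49.725 ms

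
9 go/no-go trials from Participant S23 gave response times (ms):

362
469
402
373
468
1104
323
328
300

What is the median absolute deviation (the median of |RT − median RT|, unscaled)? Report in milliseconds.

50 ms

Sorted: 300, 323, 328, 362, 373, 402, 468, 469, 1104 → median = 373
|x − 373|: 11, 96, 29, 0, 95, 731, 50, 45, 73
Sorted deviations: 0, 11, 29, 45, 50, 73, 95, 96, 731 → MAD = 50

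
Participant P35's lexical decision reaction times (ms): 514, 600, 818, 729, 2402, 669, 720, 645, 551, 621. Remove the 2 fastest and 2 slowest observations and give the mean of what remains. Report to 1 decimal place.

664.0 ms

Sorted: 514, 551, 600, 621, 645, 669, 720, 729, 818, 2402
Drop lowest 2 (514, 551) and highest 2 (818, 2402)
Remaining (n=6): Σ = 3984, mean = 3984/6 = 664.000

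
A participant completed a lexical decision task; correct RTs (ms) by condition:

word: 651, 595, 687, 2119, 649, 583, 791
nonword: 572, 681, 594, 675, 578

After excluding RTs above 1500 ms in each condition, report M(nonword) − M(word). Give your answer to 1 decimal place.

word: exclude 2119
M(word) = 3956/6 = 659.333
M(nonword) = 3100/5 = 620.000
Difference = 620.000 − 659.333 = -39.333 ms

-39.3 ms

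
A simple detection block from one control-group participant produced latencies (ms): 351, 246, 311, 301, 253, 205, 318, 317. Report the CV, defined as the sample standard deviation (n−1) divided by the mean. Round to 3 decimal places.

n = 8, Σ = 2302, M = 287.7500
Σ(x−M)² = 16285.500; s = √(16285.500/7) = 48.2338
CV = 48.2338 / 287.7500 = 0.16762

0.168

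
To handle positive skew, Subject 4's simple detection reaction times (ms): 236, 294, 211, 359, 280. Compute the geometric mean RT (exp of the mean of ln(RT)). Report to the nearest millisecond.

271 ms

ln(RT): 5.4638, 5.6836, 5.3519, 5.8833, 5.6348
Mean ln(RT) = 28.0174/5 = 5.60348
Geometric mean = exp(5.60348) = 271.37 ms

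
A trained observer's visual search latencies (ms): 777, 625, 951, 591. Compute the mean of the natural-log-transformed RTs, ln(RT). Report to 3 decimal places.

ln(RT): 6.6554, 6.4378, 6.8575, 6.3818
Σ ln(RT) = 26.3325
Mean = 26.3325/4 = 6.58313

6.583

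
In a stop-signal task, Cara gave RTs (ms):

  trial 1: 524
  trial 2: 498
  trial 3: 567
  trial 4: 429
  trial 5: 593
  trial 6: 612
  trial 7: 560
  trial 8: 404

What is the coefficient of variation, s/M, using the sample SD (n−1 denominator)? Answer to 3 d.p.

0.144

n = 8, Σ = 4187, M = 523.3750
Σ(x−M)² = 39747.875; s = √(39747.875/7) = 75.3543
CV = 75.3543 / 523.3750 = 0.14398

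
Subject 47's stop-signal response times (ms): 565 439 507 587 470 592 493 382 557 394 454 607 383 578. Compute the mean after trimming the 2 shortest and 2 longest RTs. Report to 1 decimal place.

Sorted: 382, 383, 394, 439, 454, 470, 493, 507, 557, 565, 578, 587, 592, 607
Drop lowest 2 (382, 383) and highest 2 (592, 607)
Remaining (n=10): Σ = 5044, mean = 5044/10 = 504.400

504.4 ms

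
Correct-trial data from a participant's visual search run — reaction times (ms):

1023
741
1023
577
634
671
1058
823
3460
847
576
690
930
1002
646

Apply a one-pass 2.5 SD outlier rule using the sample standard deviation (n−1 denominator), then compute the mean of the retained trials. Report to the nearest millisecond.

803 ms

n = 15, ΣRT = 14701, M = 980.067
Σ(x−M)² = 6999102.93; s = √(6999102.93/14) = 707.061
Cutoffs: 980.067 ± 2.5·707.061 → [-787.6, 2747.7]
Outside: 3460 → excluded.
Retained (n=14): Σ = 11241, mean = 11241/14 = 802.929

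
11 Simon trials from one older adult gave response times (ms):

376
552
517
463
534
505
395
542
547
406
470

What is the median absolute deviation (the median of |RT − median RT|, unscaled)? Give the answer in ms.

42 ms

Sorted: 376, 395, 406, 463, 470, 505, 517, 534, 542, 547, 552 → median = 505
|x − 505|: 129, 47, 12, 42, 29, 0, 110, 37, 42, 99, 35
Sorted deviations: 0, 12, 29, 35, 37, 42, 42, 47, 99, 110, 129 → MAD = 42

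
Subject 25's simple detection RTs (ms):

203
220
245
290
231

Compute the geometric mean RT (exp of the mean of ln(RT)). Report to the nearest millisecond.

236 ms

ln(RT): 5.3132, 5.3936, 5.5013, 5.6699, 5.4424
Mean ln(RT) = 27.3204/5 = 5.46408
Geometric mean = exp(5.46408) = 236.06 ms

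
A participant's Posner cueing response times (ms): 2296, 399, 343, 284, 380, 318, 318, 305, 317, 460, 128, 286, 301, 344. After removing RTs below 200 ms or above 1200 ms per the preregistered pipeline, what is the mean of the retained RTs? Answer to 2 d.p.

Excluded: 128, 2296
Retained (n=12): Σ = 4055
Mean = 4055/12 = 337.9167

337.92 ms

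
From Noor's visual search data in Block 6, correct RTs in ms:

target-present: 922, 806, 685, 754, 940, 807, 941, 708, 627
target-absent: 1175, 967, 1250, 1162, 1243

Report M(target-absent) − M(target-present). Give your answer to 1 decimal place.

M(target-present) = 7190/9 = 798.889
M(target-absent) = 5797/5 = 1159.400
Difference = 1159.400 − 798.889 = 360.511 ms

360.5 ms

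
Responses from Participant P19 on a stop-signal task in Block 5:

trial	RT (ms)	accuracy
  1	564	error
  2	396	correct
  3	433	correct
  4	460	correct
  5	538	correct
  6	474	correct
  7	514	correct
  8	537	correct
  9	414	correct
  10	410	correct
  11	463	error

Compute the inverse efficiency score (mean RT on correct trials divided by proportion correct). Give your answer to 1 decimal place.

567.1 ms

Correct trials (n=9): 396, 433, 460, 538, 474, 514, 537, 414, 410
Mean correct RT = 4176/9 = 464.0000 ms
Proportion correct = 9/11
IES = 464.0000 / (9/11) = 567.111 ms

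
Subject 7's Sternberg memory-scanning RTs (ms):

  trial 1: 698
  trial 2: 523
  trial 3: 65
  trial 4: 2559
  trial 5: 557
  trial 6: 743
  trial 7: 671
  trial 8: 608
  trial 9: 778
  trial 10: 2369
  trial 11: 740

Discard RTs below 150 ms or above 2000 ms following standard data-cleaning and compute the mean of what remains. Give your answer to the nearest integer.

Excluded: 65, 2369, 2559
Retained (n=8): Σ = 5318
Mean = 5318/8 = 664.7500

665 ms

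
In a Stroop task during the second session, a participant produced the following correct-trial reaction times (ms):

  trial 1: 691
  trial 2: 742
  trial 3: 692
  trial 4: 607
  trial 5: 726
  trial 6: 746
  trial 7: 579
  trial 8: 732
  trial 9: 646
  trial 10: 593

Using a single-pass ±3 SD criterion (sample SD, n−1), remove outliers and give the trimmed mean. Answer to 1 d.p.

675.4 ms

n = 10, ΣRT = 6754, M = 675.400
Σ(x−M)² = 37328.40; s = √(37328.40/9) = 64.402
Cutoffs: 675.400 ± 3·64.402 → [482.2, 868.6]
No RTs fall outside the cutoffs; all 10 retained. Mean = 6754/10 = 675.400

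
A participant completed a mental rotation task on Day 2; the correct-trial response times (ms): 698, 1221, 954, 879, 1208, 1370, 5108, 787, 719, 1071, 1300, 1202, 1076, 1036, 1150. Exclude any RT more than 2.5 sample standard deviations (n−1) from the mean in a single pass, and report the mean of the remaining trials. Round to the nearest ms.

n = 15, ΣRT = 19779, M = 1318.600
Σ(x−M)² = 15979787.60; s = √(15979787.60/14) = 1068.370
Cutoffs: 1318.600 ± 2.5·1068.370 → [-1352.3, 3989.5]
Outside: 5108 → excluded.
Retained (n=14): Σ = 14671, mean = 14671/14 = 1047.929

1048 ms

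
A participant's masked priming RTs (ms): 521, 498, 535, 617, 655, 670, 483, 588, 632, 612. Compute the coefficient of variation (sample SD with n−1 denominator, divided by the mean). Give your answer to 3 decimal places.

n = 10, Σ = 5811, M = 581.1000
Σ(x−M)² = 40512.900; s = √(40512.900/9) = 67.0927
CV = 67.0927 / 581.1000 = 0.11546

0.115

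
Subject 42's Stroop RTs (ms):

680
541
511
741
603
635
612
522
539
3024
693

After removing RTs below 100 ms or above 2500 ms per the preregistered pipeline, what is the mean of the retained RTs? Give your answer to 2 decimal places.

607.70 ms

Excluded: 3024
Retained (n=10): Σ = 6077
Mean = 6077/10 = 607.7000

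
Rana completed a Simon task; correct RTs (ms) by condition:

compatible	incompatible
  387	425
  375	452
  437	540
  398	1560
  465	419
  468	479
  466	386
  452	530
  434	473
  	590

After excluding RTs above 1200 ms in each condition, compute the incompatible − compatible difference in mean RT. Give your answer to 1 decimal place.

incompatible: exclude 1560
M(compatible) = 3882/9 = 431.333
M(incompatible) = 4294/9 = 477.111
Difference = 477.111 − 431.333 = 45.778 ms

45.8 ms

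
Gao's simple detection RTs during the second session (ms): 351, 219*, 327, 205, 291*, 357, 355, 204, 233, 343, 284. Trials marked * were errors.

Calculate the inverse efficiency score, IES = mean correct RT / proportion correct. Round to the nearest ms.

361 ms

Correct trials (n=9): 351, 327, 205, 357, 355, 204, 233, 343, 284
Mean correct RT = 2659/9 = 295.4444 ms
Proportion correct = 9/11
IES = 295.4444 / (9/11) = 361.099 ms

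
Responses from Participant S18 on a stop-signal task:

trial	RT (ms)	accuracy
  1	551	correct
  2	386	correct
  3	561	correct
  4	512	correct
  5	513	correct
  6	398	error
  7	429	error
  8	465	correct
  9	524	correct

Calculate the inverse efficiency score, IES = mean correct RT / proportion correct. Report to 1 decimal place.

645.1 ms

Correct trials (n=7): 551, 386, 561, 512, 513, 465, 524
Mean correct RT = 3512/7 = 501.7143 ms
Proportion correct = 7/9
IES = 501.7143 / (7/9) = 645.061 ms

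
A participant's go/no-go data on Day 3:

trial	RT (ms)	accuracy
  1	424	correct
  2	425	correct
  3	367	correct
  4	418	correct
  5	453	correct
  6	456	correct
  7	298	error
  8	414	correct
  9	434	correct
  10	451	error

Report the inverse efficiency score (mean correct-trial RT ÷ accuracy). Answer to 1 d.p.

529.8 ms

Correct trials (n=8): 424, 425, 367, 418, 453, 456, 414, 434
Mean correct RT = 3391/8 = 423.8750 ms
Proportion correct = 8/10
IES = 423.8750 / (8/10) = 529.844 ms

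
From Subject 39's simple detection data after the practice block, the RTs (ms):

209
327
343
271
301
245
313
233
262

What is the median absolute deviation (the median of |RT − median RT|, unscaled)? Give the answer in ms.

Sorted: 209, 233, 245, 262, 271, 301, 313, 327, 343 → median = 271
|x − 271|: 62, 56, 72, 0, 30, 26, 42, 38, 9
Sorted deviations: 0, 9, 26, 30, 38, 42, 56, 62, 72 → MAD = 38

38 ms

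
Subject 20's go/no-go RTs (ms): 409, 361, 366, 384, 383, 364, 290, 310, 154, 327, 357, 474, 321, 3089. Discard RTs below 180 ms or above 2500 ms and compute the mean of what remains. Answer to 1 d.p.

362.2 ms

Excluded: 154, 3089
Retained (n=12): Σ = 4346
Mean = 4346/12 = 362.1667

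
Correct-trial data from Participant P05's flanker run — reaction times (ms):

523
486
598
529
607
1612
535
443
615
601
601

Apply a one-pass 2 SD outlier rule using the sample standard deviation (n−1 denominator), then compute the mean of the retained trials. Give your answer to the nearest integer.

n = 11, ΣRT = 7150, M = 650.000
Σ(x−M)² = 1049764.00; s = √(1049764.00/10) = 324.001
Cutoffs: 650.000 ± 2·324.001 → [2.0, 1298.0]
Outside: 1612 → excluded.
Retained (n=10): Σ = 5538, mean = 5538/10 = 553.800

554 ms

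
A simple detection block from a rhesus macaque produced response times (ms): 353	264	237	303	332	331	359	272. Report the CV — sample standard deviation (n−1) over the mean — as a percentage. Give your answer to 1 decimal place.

n = 8, Σ = 2451, M = 306.3750
Σ(x−M)² = 14007.875; s = √(14007.875/7) = 44.7339
CV = 44.7339 / 306.3750 = 0.14601 = 14.601%

14.6%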